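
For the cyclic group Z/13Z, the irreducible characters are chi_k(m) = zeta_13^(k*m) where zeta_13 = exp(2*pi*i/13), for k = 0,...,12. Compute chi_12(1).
chi_12(1) = zeta_13^12 = exp(-2*I*pi/13)

Solution. chi_12(1) = zeta_13^(12*1) = zeta_13^12. Since zeta_13^13 = 1, this equals zeta_13^12 = exp(2*pi*i*12/13) = exp(-2*I*pi/13).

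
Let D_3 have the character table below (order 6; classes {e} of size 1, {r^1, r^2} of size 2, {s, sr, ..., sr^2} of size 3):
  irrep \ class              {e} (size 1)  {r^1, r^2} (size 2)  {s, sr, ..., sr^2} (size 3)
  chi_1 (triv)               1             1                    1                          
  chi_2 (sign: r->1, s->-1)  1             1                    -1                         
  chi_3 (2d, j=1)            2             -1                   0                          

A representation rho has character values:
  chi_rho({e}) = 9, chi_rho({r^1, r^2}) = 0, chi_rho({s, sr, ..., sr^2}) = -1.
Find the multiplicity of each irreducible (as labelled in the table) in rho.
Multiplicities: chi_1: 1, chi_2: 2, chi_3: 3.

Details: Use <chi_rho, chi> = (1/|G|) sum_C |C| * chi_rho(C) * conj(chi(C)) with |G| = 6 for each irreducible chi in the table:
  <chi_rho, chi_1> = (1/6)[1*(9)*conj(1) + 2*(0)*conj(1) + 3*(-1)*conj(1)]
      = (1/6)[(9) + (0) + (-3)] = 6/6 = 1
  <chi_rho, chi_2> = (1/6)[1*(9)*conj(1) + 2*(0)*conj(1) + 3*(-1)*conj(-1)]
      = (1/6)[(9) + (0) + (3)] = 12/6 = 2
  <chi_rho, chi_3> = (1/6)[1*(9)*conj(2) + 2*(0)*conj(-1) + 3*(-1)*conj(0)]
      = (1/6)[(18) + (0) + (0)] = 18/6 = 3
Dimension check: dim(rho) = sum (mult * dim) = 1*1 + 2*1 + 3*2 = 9 = chi_rho(e) = 9.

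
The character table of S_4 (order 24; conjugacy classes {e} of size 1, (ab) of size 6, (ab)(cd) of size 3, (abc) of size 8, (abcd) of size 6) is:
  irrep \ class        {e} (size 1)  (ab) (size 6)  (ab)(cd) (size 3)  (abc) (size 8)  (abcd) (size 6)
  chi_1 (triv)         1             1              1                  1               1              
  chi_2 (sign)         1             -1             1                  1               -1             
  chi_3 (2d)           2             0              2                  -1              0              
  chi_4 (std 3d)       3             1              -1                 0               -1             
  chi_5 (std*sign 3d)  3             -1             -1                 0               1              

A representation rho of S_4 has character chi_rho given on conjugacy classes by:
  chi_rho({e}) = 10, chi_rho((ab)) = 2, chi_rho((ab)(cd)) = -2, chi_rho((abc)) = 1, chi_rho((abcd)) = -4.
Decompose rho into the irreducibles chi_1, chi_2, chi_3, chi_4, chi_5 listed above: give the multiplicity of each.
Multiplicities: chi_1: 0, chi_2: 1, chi_3: 0, chi_4: 3, chi_5: 0.

Proof sketch: Use <chi_rho, chi> = (1/|G|) sum_C |C| * chi_rho(C) * conj(chi(C)) with |G| = 24 for each irreducible chi in the table:
  <chi_rho, chi_1> = (1/24)[1*(10)*conj(1) + 6*(2)*conj(1) + 3*(-2)*conj(1) + 8*(1)*conj(1) + 6*(-4)*conj(1)]
      = (1/24)[(10) + (12) + (-6) + (8) + (-24)] = 0/24 = 0
  <chi_rho, chi_2> = (1/24)[1*(10)*conj(1) + 6*(2)*conj(-1) + 3*(-2)*conj(1) + 8*(1)*conj(1) + 6*(-4)*conj(-1)]
      = (1/24)[(10) + (-12) + (-6) + (8) + (24)] = 24/24 = 1
  <chi_rho, chi_3> = (1/24)[1*(10)*conj(2) + 6*(2)*conj(0) + 3*(-2)*conj(2) + 8*(1)*conj(-1) + 6*(-4)*conj(0)]
      = (1/24)[(20) + (0) + (-12) + (-8) + (0)] = 0/24 = 0
  <chi_rho, chi_4> = (1/24)[1*(10)*conj(3) + 6*(2)*conj(1) + 3*(-2)*conj(-1) + 8*(1)*conj(0) + 6*(-4)*conj(-1)]
      = (1/24)[(30) + (12) + (6) + (0) + (24)] = 72/24 = 3
  <chi_rho, chi_5> = (1/24)[1*(10)*conj(3) + 6*(2)*conj(-1) + 3*(-2)*conj(-1) + 8*(1)*conj(0) + 6*(-4)*conj(1)]
      = (1/24)[(30) + (-12) + (6) + (0) + (-24)] = 0/24 = 0
Dimension check: dim(rho) = sum (mult * dim) = 0*1 + 1*1 + 0*2 + 3*3 + 0*3 = 10 = chi_rho(e) = 10.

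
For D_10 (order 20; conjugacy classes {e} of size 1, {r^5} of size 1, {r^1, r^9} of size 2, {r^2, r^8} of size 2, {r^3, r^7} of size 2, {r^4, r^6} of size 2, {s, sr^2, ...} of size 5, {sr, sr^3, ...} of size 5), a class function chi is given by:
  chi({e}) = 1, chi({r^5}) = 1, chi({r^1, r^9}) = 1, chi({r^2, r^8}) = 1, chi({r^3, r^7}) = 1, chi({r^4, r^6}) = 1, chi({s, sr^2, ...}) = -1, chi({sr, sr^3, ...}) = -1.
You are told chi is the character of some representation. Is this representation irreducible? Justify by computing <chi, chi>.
Irreducible: <chi, chi> = 1.

Working: <chi, chi> = (1/|G|) sum_C |C| * |chi(C)|^2 = (1/20)[1*|1|^2 + 1*|1|^2 + 2*|1|^2 + 2*|1|^2 + 2*|1|^2 + 2*|1|^2 + 5*|-1|^2 + 5*|-1|^2]
  = (1/20)[(1) + (1) + (2) + (2) + (2) + (2) + (5) + (5)] = 20/20 = 1.
A character is irreducible iff <chi, chi> = 1, so this representation is irreducible.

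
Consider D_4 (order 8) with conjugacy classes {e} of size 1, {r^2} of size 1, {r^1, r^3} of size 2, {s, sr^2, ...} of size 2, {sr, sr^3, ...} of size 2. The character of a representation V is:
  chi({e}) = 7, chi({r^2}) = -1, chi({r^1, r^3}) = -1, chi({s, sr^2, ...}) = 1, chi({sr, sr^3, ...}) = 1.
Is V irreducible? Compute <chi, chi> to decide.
Not irreducible (reducible): <chi, chi> = 7 > 1.

Reasoning: <chi, chi> = (1/|G|) sum_C |C| * |chi(C)|^2 = (1/8)[1*|7|^2 + 1*|-1|^2 + 2*|-1|^2 + 2*|1|^2 + 2*|1|^2]
  = (1/8)[(49) + (1) + (2) + (2) + (2)] = 56/8 = 7.
A character is irreducible iff <chi, chi> = 1, so this representation is reducible.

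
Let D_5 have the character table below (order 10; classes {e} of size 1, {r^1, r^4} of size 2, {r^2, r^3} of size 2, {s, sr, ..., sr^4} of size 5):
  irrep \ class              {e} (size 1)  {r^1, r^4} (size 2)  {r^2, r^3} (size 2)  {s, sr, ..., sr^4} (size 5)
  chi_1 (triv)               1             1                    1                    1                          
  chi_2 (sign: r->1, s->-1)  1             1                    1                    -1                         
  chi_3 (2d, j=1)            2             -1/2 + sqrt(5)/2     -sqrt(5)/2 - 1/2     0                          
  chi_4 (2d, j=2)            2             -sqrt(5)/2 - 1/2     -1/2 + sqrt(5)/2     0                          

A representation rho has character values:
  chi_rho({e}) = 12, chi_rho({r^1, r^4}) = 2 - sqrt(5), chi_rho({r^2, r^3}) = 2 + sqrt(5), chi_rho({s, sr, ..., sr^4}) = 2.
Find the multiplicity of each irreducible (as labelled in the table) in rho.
Multiplicities: chi_1: 3, chi_2: 1, chi_3: 1, chi_4: 3.

Proof sketch: Use <chi_rho, chi> = (1/|G|) sum_C |C| * chi_rho(C) * conj(chi(C)) with |G| = 10 for each irreducible chi in the table:
  <chi_rho, chi_1> = (1/10)[1*(12)*conj(1) + 2*(2 - sqrt(5))*conj(1) + 2*(2 + sqrt(5))*conj(1) + 5*(2)*conj(1)]
      = (1/10)[(12) + (4 - 2*sqrt(5)) + (4 + 2*sqrt(5)) + (10)] = 30/10 = 3
  <chi_rho, chi_2> = (1/10)[1*(12)*conj(1) + 2*(2 - sqrt(5))*conj(1) + 2*(2 + sqrt(5))*conj(1) + 5*(2)*conj(-1)]
      = (1/10)[(12) + (4 - 2*sqrt(5)) + (4 + 2*sqrt(5)) + (-10)] = 10/10 = 1
  <chi_rho, chi_3> = (1/10)[1*(12)*conj(2) + 2*(2 - sqrt(5))*conj(-1/2 + sqrt(5)/2) + 2*(2 + sqrt(5))*conj(-sqrt(5)/2 - 1/2) + 5*(2)*conj(0)]
      = (1/10)[(24) + (-7 + 3*sqrt(5)) + (-7 - 3*sqrt(5)) + (0)] = 10/10 = 1
  <chi_rho, chi_4> = (1/10)[1*(12)*conj(2) + 2*(2 - sqrt(5))*conj(-sqrt(5)/2 - 1/2) + 2*(2 + sqrt(5))*conj(-1/2 + sqrt(5)/2) + 5*(2)*conj(0)]
      = (1/10)[(24) + (3 - sqrt(5)) + (sqrt(5) + 3) + (0)] = 30/10 = 3
Dimension check: dim(rho) = sum (mult * dim) = 3*1 + 1*1 + 1*2 + 3*2 = 12 = chi_rho(e) = 12.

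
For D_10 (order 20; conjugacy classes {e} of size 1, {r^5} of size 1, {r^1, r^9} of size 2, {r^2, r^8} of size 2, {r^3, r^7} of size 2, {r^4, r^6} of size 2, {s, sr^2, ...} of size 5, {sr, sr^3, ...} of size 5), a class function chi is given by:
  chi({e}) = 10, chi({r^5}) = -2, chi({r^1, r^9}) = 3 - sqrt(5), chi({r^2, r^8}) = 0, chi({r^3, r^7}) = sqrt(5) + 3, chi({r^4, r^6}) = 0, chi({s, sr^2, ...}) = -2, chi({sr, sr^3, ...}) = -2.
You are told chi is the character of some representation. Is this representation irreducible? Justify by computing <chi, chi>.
Not irreducible (reducible): <chi, chi> = 10 > 1.

Reasoning: <chi, chi> = (1/|G|) sum_C |C| * |chi(C)|^2 = (1/20)[1*|10|^2 + 1*|-2|^2 + 2*|3 - sqrt(5)|^2 + 2*|0|^2 + 2*|sqrt(5) + 3|^2 + 2*|0|^2 + 5*|-2|^2 + 5*|-2|^2]
  = (1/20)[(100) + (4) + (28 - 12*sqrt(5)) + (0) + (12*sqrt(5) + 28) + (0) + (20) + (20)] = 200/20 = 10.
A character is irreducible iff <chi, chi> = 1, so this representation is reducible.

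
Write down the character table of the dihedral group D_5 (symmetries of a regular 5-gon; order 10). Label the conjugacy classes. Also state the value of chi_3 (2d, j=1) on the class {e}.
Conjugacy classes: {e} of size 1, {r^1, r^4} of size 2, {r^2, r^3} of size 2, {s, sr, ..., sr^4} of size 5.
Character table:
  irrep \ class              {e} (size 1)  {r^1, r^4} (size 2)  {r^2, r^3} (size 2)  {s, sr, ..., sr^4} (size 5)
  chi_1 (triv)               1             1                    1                    1                          
  chi_2 (sign: r->1, s->-1)  1             1                    1                    -1                         
  chi_3 (2d, j=1)            2             -1/2 + sqrt(5)/2     -sqrt(5)/2 - 1/2     0                          
  chi_4 (2d, j=2)            2             -sqrt(5)/2 - 1/2     -1/2 + sqrt(5)/2     0                          

Spot check: chi_3 (2d, j=1) on {e} = 2.

Details: D_5 has order 2*5 = 10 with 4 conjugacy classes, hence 4 irreducibles. Sum of squared dims 1 + 1 + 4 + 4 = 10 = |G|. Linear characters come from the abelianisation; the 2-dimensional irreps have character r^k -> 2*cos(2*pi*j*k/5), reflections -> 0.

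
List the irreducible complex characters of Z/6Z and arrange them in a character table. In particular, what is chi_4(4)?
Character table of Z/6Z (irreps indexed chi_0,...,chi_5 with chi_k(m) = zeta_6^(k*m), zeta_6 = exp(2*pi*i/6)):
  irrep \ class  {0} (size 1)  {1} (size 1)    {2} (size 1)    {3} (size 1)  {4} (size 1)    {5} (size 1)  
  chi_0          1             1               1               1             1               1             
  chi_1          1             exp(I*pi/3)     exp(2*I*pi/3)   -1            exp(-2*I*pi/3)  exp(-I*pi/3)  
  chi_2          1             exp(2*I*pi/3)   exp(-2*I*pi/3)  1             exp(2*I*pi/3)   exp(-2*I*pi/3)
  chi_3          1             -1              1               -1            1               -1            
  chi_4          1             exp(-2*I*pi/3)  exp(2*I*pi/3)   1             exp(-2*I*pi/3)  exp(2*I*pi/3) 
  chi_5          1             exp(-I*pi/3)    exp(-2*I*pi/3)  -1            exp(2*I*pi/3)   exp(I*pi/3)   

Spot check: chi_4(4) = zeta_6^(4*4) = zeta_6^16 = exp(-2*I*pi/3).

Explanation: Z/6Z is abelian, so all 6 irreducible complex representations are 1-dimensional. They are given by chi_k(m) = zeta_6^(k*m) for k = 0,...,5. Row orthogonality: sum_m chi_k(m) conj(chi_l(m)) = 6 * [k = l].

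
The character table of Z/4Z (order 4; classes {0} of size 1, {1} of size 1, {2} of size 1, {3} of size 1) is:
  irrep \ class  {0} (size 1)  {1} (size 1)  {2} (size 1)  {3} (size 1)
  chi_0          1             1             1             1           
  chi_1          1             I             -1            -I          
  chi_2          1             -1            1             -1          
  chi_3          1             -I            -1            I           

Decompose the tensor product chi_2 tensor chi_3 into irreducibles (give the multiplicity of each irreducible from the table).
chi_2 tensor chi_3 = chi_1 (all other irreducibles have multiplicity 0).

Explanation: The character of a tensor product is the pointwise product (chi_2 * chi_3)(C) = chi_2(C) * chi_3(C):
  {0}: (1)*(1), {1}: (-1)*(-I), {2}: (1)*(-1), {3}: (-1)*(I)
so (chi_2 * chi_3) takes values
  {0} -> 1, {1} -> I, {2} -> -1, {3} -> -I.
Now take the inner product of this character with each irreducible chi from the table, <chi_2*chi_3, chi> = (1/4) sum_C |C| (chi_2*chi_3)(C) conj(chi(C)):
  <chi_2*chi_3, chi_0> = (1/4)[1*(1)*conj(1) + 1*(I)*conj(1) + 1*(-1)*conj(1) + 1*(-I)*conj(1)]
      = (1/4)[(1) + (I) + (-1) + (-I)] = 0/4 = 0
  <chi_2*chi_3, chi_1> = (1/4)[1*(1)*conj(1) + 1*(I)*conj(I) + 1*(-1)*conj(-1) + 1*(-I)*conj(-I)]
      = (1/4)[(1) + (1) + (1) + (1)] = 4/4 = 1
  <chi_2*chi_3, chi_2> = (1/4)[1*(1)*conj(1) + 1*(I)*conj(-1) + 1*(-1)*conj(1) + 1*(-I)*conj(-1)]
      = (1/4)[(1) + (-I) + (-1) + (I)] = 0/4 = 0
  <chi_2*chi_3, chi_3> = (1/4)[1*(1)*conj(1) + 1*(I)*conj(-I) + 1*(-1)*conj(-1) + 1*(-I)*conj(I)]
      = (1/4)[(1) + (-1) + (1) + (-1)] = 0/4 = 0
(Exp terms are combined using exp(i*s)*conj(exp(i*t)) = exp(i*(s-t)), and sums of them are collapsed using the identity that for every m > 1 the m distinct m-th roots of unity sum to 0, e.g. 1 + exp(2*I*pi/3) + exp(-2*I*pi/3) = 0.)
Hence the multiplicities are chi_1: 1. Dimension check: dim(chi_2)*dim(chi_3) = 1*1 = 1 and sum (mult * dim) = 1*1 = 1.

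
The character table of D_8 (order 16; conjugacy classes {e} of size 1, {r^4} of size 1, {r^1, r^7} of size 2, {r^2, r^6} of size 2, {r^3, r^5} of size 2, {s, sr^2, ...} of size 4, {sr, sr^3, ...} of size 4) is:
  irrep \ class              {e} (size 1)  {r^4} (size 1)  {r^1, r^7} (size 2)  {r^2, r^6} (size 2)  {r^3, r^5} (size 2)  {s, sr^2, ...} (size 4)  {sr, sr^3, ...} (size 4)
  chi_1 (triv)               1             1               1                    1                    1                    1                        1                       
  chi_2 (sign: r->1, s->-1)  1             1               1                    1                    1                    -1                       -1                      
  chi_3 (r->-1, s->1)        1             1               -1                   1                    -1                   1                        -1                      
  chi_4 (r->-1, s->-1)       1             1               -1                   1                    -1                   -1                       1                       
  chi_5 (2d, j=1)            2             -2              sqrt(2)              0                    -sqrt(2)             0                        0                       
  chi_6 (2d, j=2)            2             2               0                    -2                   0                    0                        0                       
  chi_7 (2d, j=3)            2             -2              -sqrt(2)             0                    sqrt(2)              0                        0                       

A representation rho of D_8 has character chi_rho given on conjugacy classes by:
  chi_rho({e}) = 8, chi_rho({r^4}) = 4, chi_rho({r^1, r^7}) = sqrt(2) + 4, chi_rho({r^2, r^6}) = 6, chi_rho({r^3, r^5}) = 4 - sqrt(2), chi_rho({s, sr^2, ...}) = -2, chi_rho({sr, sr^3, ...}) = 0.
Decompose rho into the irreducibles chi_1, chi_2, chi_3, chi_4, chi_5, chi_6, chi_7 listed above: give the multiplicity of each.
Multiplicities: chi_1: 2, chi_2: 3, chi_3: 0, chi_4: 1, chi_5: 1, chi_6: 0, chi_7: 0.

Solution. Use <chi_rho, chi> = (1/|G|) sum_C |C| * chi_rho(C) * conj(chi(C)) with |G| = 16 for each irreducible chi in the table:
  <chi_rho, chi_1> = (1/16)[1*(8)*conj(1) + 1*(4)*conj(1) + 2*(sqrt(2) + 4)*conj(1) + 2*(6)*conj(1) + 2*(4 - sqrt(2))*conj(1) + 4*(-2)*conj(1) + 4*(0)*conj(1)]
      = (1/16)[(8) + (4) + (2*sqrt(2) + 8) + (12) + (8 - 2*sqrt(2)) + (-8) + (0)] = 32/16 = 2
  <chi_rho, chi_2> = (1/16)[1*(8)*conj(1) + 1*(4)*conj(1) + 2*(sqrt(2) + 4)*conj(1) + 2*(6)*conj(1) + 2*(4 - sqrt(2))*conj(1) + 4*(-2)*conj(-1) + 4*(0)*conj(-1)]
      = (1/16)[(8) + (4) + (2*sqrt(2) + 8) + (12) + (8 - 2*sqrt(2)) + (8) + (0)] = 48/16 = 3
  <chi_rho, chi_3> = (1/16)[1*(8)*conj(1) + 1*(4)*conj(1) + 2*(sqrt(2) + 4)*conj(-1) + 2*(6)*conj(1) + 2*(4 - sqrt(2))*conj(-1) + 4*(-2)*conj(1) + 4*(0)*conj(-1)]
      = (1/16)[(8) + (4) + (-8 - 2*sqrt(2)) + (12) + (-8 + 2*sqrt(2)) + (-8) + (0)] = 0/16 = 0
  <chi_rho, chi_4> = (1/16)[1*(8)*conj(1) + 1*(4)*conj(1) + 2*(sqrt(2) + 4)*conj(-1) + 2*(6)*conj(1) + 2*(4 - sqrt(2))*conj(-1) + 4*(-2)*conj(-1) + 4*(0)*conj(1)]
      = (1/16)[(8) + (4) + (-8 - 2*sqrt(2)) + (12) + (-8 + 2*sqrt(2)) + (8) + (0)] = 16/16 = 1
  <chi_rho, chi_5> = (1/16)[1*(8)*conj(2) + 1*(4)*conj(-2) + 2*(sqrt(2) + 4)*conj(sqrt(2)) + 2*(6)*conj(0) + 2*(4 - sqrt(2))*conj(-sqrt(2)) + 4*(-2)*conj(0) + 4*(0)*conj(0)]
      = (1/16)[(16) + (-8) + (4 + 8*sqrt(2)) + (0) + (4 - 8*sqrt(2)) + (0) + (0)] = 16/16 = 1
  <chi_rho, chi_6> = (1/16)[1*(8)*conj(2) + 1*(4)*conj(2) + 2*(sqrt(2) + 4)*conj(0) + 2*(6)*conj(-2) + 2*(4 - sqrt(2))*conj(0) + 4*(-2)*conj(0) + 4*(0)*conj(0)]
      = (1/16)[(16) + (8) + (0) + (-24) + (0) + (0) + (0)] = 0/16 = 0
  <chi_rho, chi_7> = (1/16)[1*(8)*conj(2) + 1*(4)*conj(-2) + 2*(sqrt(2) + 4)*conj(-sqrt(2)) + 2*(6)*conj(0) + 2*(4 - sqrt(2))*conj(sqrt(2)) + 4*(-2)*conj(0) + 4*(0)*conj(0)]
      = (1/16)[(16) + (-8) + (-8*sqrt(2) - 4) + (0) + (-4 + 8*sqrt(2)) + (0) + (0)] = 0/16 = 0
Dimension check: dim(rho) = sum (mult * dim) = 2*1 + 3*1 + 0*1 + 1*1 + 1*2 + 0*2 + 0*2 = 8 = chi_rho(e) = 8.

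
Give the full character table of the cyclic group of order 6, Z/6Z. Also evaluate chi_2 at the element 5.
Character table of Z/6Z (irreps indexed chi_0,...,chi_5 with chi_k(m) = zeta_6^(k*m), zeta_6 = exp(2*pi*i/6)):
  irrep \ class  {0} (size 1)  {1} (size 1)    {2} (size 1)    {3} (size 1)  {4} (size 1)    {5} (size 1)  
  chi_0          1             1               1               1             1               1             
  chi_1          1             exp(I*pi/3)     exp(2*I*pi/3)   -1            exp(-2*I*pi/3)  exp(-I*pi/3)  
  chi_2          1             exp(2*I*pi/3)   exp(-2*I*pi/3)  1             exp(2*I*pi/3)   exp(-2*I*pi/3)
  chi_3          1             -1              1               -1            1               -1            
  chi_4          1             exp(-2*I*pi/3)  exp(2*I*pi/3)   1             exp(-2*I*pi/3)  exp(2*I*pi/3) 
  chi_5          1             exp(-I*pi/3)    exp(-2*I*pi/3)  -1            exp(2*I*pi/3)   exp(I*pi/3)   

Spot check: chi_2(5) = zeta_6^(2*5) = zeta_6^10 = exp(-2*I*pi/3).

Justification: Z/6Z is abelian, so all 6 irreducible complex representations are 1-dimensional. They are given by chi_k(m) = zeta_6^(k*m) for k = 0,...,5. Row orthogonality: sum_m chi_k(m) conj(chi_l(m)) = 6 * [k = l].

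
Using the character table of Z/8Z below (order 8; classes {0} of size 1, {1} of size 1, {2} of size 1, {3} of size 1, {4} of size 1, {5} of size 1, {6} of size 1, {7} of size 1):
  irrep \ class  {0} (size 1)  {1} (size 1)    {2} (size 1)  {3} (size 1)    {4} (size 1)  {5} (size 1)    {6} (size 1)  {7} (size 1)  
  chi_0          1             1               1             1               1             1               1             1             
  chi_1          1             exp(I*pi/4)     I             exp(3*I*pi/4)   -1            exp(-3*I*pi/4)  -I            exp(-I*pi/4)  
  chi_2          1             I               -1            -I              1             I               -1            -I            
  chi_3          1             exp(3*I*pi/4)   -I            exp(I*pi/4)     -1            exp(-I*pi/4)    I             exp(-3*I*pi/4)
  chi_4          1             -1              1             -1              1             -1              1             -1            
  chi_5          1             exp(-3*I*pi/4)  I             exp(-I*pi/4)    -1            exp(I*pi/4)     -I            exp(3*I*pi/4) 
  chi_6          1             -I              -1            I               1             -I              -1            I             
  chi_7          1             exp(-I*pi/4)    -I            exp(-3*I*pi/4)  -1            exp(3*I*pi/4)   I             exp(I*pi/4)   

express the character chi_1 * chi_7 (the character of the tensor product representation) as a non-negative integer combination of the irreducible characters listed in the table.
chi_1 tensor chi_7 = chi_0 (all other irreducibles have multiplicity 0).

Solution. The character of a tensor product is the pointwise product (chi_1 * chi_7)(C) = chi_1(C) * chi_7(C):
  {0}: (1)*(1), {1}: (exp(I*pi/4))*(exp(-I*pi/4)), {2}: (I)*(-I), {3}: (exp(3*I*pi/4))*(exp(-3*I*pi/4)), {4}: (-1)*(-1), {5}: (exp(-3*I*pi/4))*(exp(3*I*pi/4)), {6}: (-I)*(I), {7}: (exp(-I*pi/4))*(exp(I*pi/4))
so (chi_1 * chi_7) takes values
  {0} -> 1, {1} -> 1, {2} -> 1, {3} -> 1, {4} -> 1, {5} -> 1, {6} -> 1, {7} -> 1.
Now take the inner product of this character with each irreducible chi from the table, <chi_1*chi_7, chi> = (1/8) sum_C |C| (chi_1*chi_7)(C) conj(chi(C)):
  <chi_1*chi_7, chi_0> = (1/8)[1*(1)*conj(1) + 1*(1)*conj(1) + 1*(1)*conj(1) + 1*(1)*conj(1) + 1*(1)*conj(1) + 1*(1)*conj(1) + 1*(1)*conj(1) + 1*(1)*conj(1)]
      = (1/8)[(1) + (1) + (1) + (1) + (1) + (1) + (1) + (1)] = 8/8 = 1
  <chi_1*chi_7, chi_1> = (1/8)[1*(1)*conj(1) + 1*(1)*conj(exp(I*pi/4)) + 1*(1)*conj(I) + 1*(1)*conj(exp(3*I*pi/4)) + 1*(1)*conj(-1) + 1*(1)*conj(exp(-3*I*pi/4)) + 1*(1)*conj(-I) + 1*(1)*conj(exp(-I*pi/4))]
      = (1/8)[(1) + (exp(-I*pi/4)) + (-I) + (exp(-3*I*pi/4)) + (-1) + (exp(3*I*pi/4)) + (I) + (exp(I*pi/4))] = 0/8 = 0
  <chi_1*chi_7, chi_2> = (1/8)[1*(1)*conj(1) + 1*(1)*conj(I) + 1*(1)*conj(-1) + 1*(1)*conj(-I) + 1*(1)*conj(1) + 1*(1)*conj(I) + 1*(1)*conj(-1) + 1*(1)*conj(-I)]
      = (1/8)[(1) + (-I) + (-1) + (I) + (1) + (-I) + (-1) + (I)] = 0/8 = 0
  <chi_1*chi_7, chi_3> = (1/8)[1*(1)*conj(1) + 1*(1)*conj(exp(3*I*pi/4)) + 1*(1)*conj(-I) + 1*(1)*conj(exp(I*pi/4)) + 1*(1)*conj(-1) + 1*(1)*conj(exp(-I*pi/4)) + 1*(1)*conj(I) + 1*(1)*conj(exp(-3*I*pi/4))]
      = (1/8)[(1) + (exp(-3*I*pi/4)) + (I) + (exp(-I*pi/4)) + (-1) + (exp(I*pi/4)) + (-I) + (exp(3*I*pi/4))] = 0/8 = 0
  <chi_1*chi_7, chi_4> = (1/8)[1*(1)*conj(1) + 1*(1)*conj(-1) + 1*(1)*conj(1) + 1*(1)*conj(-1) + 1*(1)*conj(1) + 1*(1)*conj(-1) + 1*(1)*conj(1) + 1*(1)*conj(-1)]
      = (1/8)[(1) + (-1) + (1) + (-1) + (1) + (-1) + (1) + (-1)] = 0/8 = 0
  <chi_1*chi_7, chi_5> = (1/8)[1*(1)*conj(1) + 1*(1)*conj(exp(-3*I*pi/4)) + 1*(1)*conj(I) + 1*(1)*conj(exp(-I*pi/4)) + 1*(1)*conj(-1) + 1*(1)*conj(exp(I*pi/4)) + 1*(1)*conj(-I) + 1*(1)*conj(exp(3*I*pi/4))]
      = (1/8)[(1) + (exp(3*I*pi/4)) + (-I) + (exp(I*pi/4)) + (-1) + (exp(-I*pi/4)) + (I) + (exp(-3*I*pi/4))] = 0/8 = 0
  <chi_1*chi_7, chi_6> = (1/8)[1*(1)*conj(1) + 1*(1)*conj(-I) + 1*(1)*conj(-1) + 1*(1)*conj(I) + 1*(1)*conj(1) + 1*(1)*conj(-I) + 1*(1)*conj(-1) + 1*(1)*conj(I)]
      = (1/8)[(1) + (I) + (-1) + (-I) + (1) + (I) + (-1) + (-I)] = 0/8 = 0
  <chi_1*chi_7, chi_7> = (1/8)[1*(1)*conj(1) + 1*(1)*conj(exp(-I*pi/4)) + 1*(1)*conj(-I) + 1*(1)*conj(exp(-3*I*pi/4)) + 1*(1)*conj(-1) + 1*(1)*conj(exp(3*I*pi/4)) + 1*(1)*conj(I) + 1*(1)*conj(exp(I*pi/4))]
      = (1/8)[(1) + (exp(I*pi/4)) + (I) + (exp(3*I*pi/4)) + (-1) + (exp(-3*I*pi/4)) + (-I) + (exp(-I*pi/4))] = 0/8 = 0
(Exp terms are combined using exp(i*s)*conj(exp(i*t)) = exp(i*(s-t)), and sums of them are collapsed using the identity that for every m > 1 the m distinct m-th roots of unity sum to 0, e.g. 1 + exp(2*I*pi/3) + exp(-2*I*pi/3) = 0.)
Hence the multiplicities are chi_0: 1. Dimension check: dim(chi_1)*dim(chi_7) = 1*1 = 1 and sum (mult * dim) = 1*1 = 1.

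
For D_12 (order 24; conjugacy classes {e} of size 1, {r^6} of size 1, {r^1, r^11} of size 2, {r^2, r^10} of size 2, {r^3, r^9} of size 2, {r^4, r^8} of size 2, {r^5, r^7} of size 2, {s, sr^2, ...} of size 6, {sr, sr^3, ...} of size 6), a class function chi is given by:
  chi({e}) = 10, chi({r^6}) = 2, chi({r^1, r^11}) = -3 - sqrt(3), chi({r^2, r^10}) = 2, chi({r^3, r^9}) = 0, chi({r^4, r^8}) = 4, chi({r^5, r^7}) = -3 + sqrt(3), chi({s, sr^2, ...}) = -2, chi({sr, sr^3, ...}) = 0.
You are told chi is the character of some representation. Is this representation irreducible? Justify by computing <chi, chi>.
Not irreducible (reducible): <chi, chi> = 9 > 1.

Why: <chi, chi> = (1/|G|) sum_C |C| * |chi(C)|^2 = (1/24)[1*|10|^2 + 1*|2|^2 + 2*|-3 - sqrt(3)|^2 + 2*|2|^2 + 2*|0|^2 + 2*|4|^2 + 2*|-3 + sqrt(3)|^2 + 6*|-2|^2 + 6*|0|^2]
  = (1/24)[(100) + (4) + (12*sqrt(3) + 24) + (8) + (0) + (32) + (24 - 12*sqrt(3)) + (24) + (0)] = 216/24 = 9.
A character is irreducible iff <chi, chi> = 1, so this representation is reducible.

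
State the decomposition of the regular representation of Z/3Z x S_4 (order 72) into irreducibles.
Each irreducible V_i of dimension d_i appears with multiplicity d_i, i.e. rho_reg = (direct sum over all irreducibles V_i) d_i V_i. The irreducible dimensions for Z/3Z x S_4 are 1, 1, 1, 1, 1, 1, 2, 2, 2, 3, 3, 3, 3, 3, 3: 6 irreducibles of dimension 1, each with multiplicity 1; 3 irreducibles of dimension 2, each with multiplicity 2; 6 irreducibles of dimension 3, each with multiplicity 3. Total dimension 6*1*1 + 3*2*2 + 6*3*3 = 72 = |G|.

Justification: General theorem: in the regular representation of a finite group G, each irreducible appears with multiplicity equal to its dimension. Check: dim(rho_reg) = sum d_i^2 = 1 + 1 + 1 + 1 + 1 + 1 + 4 + 4 + 4 + 9 + 9 + 9 + 9 + 9 + 9 = 72 = |G|.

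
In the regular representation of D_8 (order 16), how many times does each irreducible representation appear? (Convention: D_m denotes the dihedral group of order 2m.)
Each irreducible V_i of dimension d_i appears with multiplicity d_i, i.e. rho_reg = (direct sum over all irreducibles V_i) d_i V_i. The irreducible dimensions for D_8 are 1, 1, 1, 1, 2, 2, 2: 4 irreducibles of dimension 1, each with multiplicity 1; 3 irreducibles of dimension 2, each with multiplicity 2. Total dimension 4*1*1 + 3*2*2 = 16 = |G|.

Proof sketch: General theorem: in the regular representation of a finite group G, each irreducible appears with multiplicity equal to its dimension. Check: dim(rho_reg) = sum d_i^2 = 1 + 1 + 1 + 1 + 4 + 4 + 4 = 16 = |G|.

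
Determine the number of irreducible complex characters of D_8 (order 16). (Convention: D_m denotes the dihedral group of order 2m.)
7

Justification: The number of irreducible complex representations of a finite group equals its number of conjugacy classes. D_8 has 7 conjugacy classes (n/2 + 3 for n even), so D_8 (order 16) has exactly 7 irreducible complex representations.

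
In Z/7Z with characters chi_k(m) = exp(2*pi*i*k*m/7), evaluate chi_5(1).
chi_5(1) = zeta_7^5 = exp(-4*I*pi/7)

Working: chi_5(1) = zeta_7^(5*1) = zeta_7^5. Since zeta_7^7 = 1, this equals zeta_7^5 = exp(2*pi*i*5/7) = exp(-4*I*pi/7).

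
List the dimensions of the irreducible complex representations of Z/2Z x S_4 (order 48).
Dimensions: 1, 1, 1, 1, 2, 2, 3, 3, 3, 3

Explanation: There are 10 irreducibles (= number of conjugacy classes). Their dimensions d_i satisfy sum d_i^2 = |G| = 48: 1 + 1 + 1 + 1 + 4 + 4 + 9 + 9 + 9 + 9 = 48. (For the product with Z/2Z: each of the 2 1-dim characters of Z/2Z tensors with each irrep of S_4, giving 2 copies of each S_4-dimension.)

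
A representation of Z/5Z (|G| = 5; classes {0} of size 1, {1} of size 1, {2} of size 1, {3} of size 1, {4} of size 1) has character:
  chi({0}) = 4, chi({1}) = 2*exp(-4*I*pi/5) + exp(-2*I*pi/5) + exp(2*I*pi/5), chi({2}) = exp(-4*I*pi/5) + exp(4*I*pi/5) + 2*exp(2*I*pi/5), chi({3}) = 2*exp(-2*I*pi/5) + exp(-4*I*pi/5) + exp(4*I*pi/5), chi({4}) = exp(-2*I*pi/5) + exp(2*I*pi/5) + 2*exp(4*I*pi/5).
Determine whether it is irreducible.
Not irreducible (reducible): <chi, chi> = 6 > 1.

Reasoning: <chi, chi> = (1/|G|) sum_C |C| * |chi(C)|^2 = (1/5)[1*|4|^2 + 1*|2*exp(-4*I*pi/5) + exp(-2*I*pi/5) + exp(2*I*pi/5)|^2 + 1*|exp(-4*I*pi/5) + exp(4*I*pi/5) + 2*exp(2*I*pi/5)|^2 + 1*|2*exp(-2*I*pi/5) + exp(-4*I*pi/5) + exp(4*I*pi/5)|^2 + 1*|exp(-2*I*pi/5) + exp(2*I*pi/5) + 2*exp(4*I*pi/5)|^2]
  = (1/5)[(16) + (6 + 2*exp(-2*I*pi/5) + 3*exp(-4*I*pi/5) + 3*exp(4*I*pi/5) + 2*exp(2*I*pi/5)) + (6 + 3*exp(-2*I*pi/5) + 2*exp(-4*I*pi/5) + 2*exp(4*I*pi/5) + 3*exp(2*I*pi/5)) + (6 + 3*exp(-2*I*pi/5) + 2*exp(-4*I*pi/5) + 2*exp(4*I*pi/5) + 3*exp(2*I*pi/5)) + (6 + 2*exp(-2*I*pi/5) + 3*exp(-4*I*pi/5) + 3*exp(4*I*pi/5) + 2*exp(2*I*pi/5))] = 30/5 = 6.
(Exp terms are combined using exp(i*s)*conj(exp(i*t)) = exp(i*(s-t)), and sums of them are collapsed using the identity that for every m > 1 the m distinct m-th roots of unity sum to 0, e.g. 1 + exp(2*I*pi/3) + exp(-2*I*pi/3) = 0.)
A character is irreducible iff <chi, chi> = 1, so this representation is reducible.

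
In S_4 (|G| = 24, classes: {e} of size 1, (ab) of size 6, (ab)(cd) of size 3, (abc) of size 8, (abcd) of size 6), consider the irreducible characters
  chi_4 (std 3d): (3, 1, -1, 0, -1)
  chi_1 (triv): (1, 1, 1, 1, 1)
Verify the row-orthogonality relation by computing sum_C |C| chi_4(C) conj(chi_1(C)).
Sum = 0; so <chi_4, chi_1> = 0 (distinct irreducibles are orthogonal).

Justification: Compute term by term over conjugacy classes (|C| * chi_4(C) * conj(chi_1(C))):
  1*(3)*conj(1) + 6*(1)*conj(1) + 3*(-1)*conj(1) + 8*(0)*conj(1) + 6*(-1)*conj(1)
  = (3) + (6) + (-3) + (0) + (-6)
  = 0.
Dividing by |G| = 24 gives 0/24 = 0, matching the row-orthogonality relation <chi_4, chi_1> = [chi_4 = chi_1].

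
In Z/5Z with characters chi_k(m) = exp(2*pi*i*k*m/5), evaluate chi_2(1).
chi_2(1) = zeta_5^2 = exp(4*I*pi/5)

Derivation: chi_2(1) = zeta_5^(2*1) = zeta_5^2. Since zeta_5^5 = 1, this equals zeta_5^2 = exp(2*pi*i*2/5) = exp(4*I*pi/5).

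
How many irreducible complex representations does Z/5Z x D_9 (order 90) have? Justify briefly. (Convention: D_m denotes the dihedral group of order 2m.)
30

Derivation: The number of irreducible complex representations of a finite group equals its number of conjugacy classes. For a direct product, #classes(G x H) = #classes(G) * #classes(H). Z/5Z has 5 classes (abelian), D_9 has 6 classes, so 5 * 6 = 30, so Z/5Z x D_9 (order 90) has exactly 30 irreducible complex representations.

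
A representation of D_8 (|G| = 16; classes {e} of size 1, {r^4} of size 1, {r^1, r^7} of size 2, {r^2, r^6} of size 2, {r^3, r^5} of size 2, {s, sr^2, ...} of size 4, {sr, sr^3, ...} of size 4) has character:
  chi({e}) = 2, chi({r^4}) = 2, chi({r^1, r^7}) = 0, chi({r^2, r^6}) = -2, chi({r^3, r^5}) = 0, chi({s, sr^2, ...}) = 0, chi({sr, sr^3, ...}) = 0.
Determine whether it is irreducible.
Irreducible: <chi, chi> = 1.

Details: <chi, chi> = (1/|G|) sum_C |C| * |chi(C)|^2 = (1/16)[1*|2|^2 + 1*|2|^2 + 2*|0|^2 + 2*|-2|^2 + 2*|0|^2 + 4*|0|^2 + 4*|0|^2]
  = (1/16)[(4) + (4) + (0) + (8) + (0) + (0) + (0)] = 16/16 = 1.
A character is irreducible iff <chi, chi> = 1, so this representation is irreducible.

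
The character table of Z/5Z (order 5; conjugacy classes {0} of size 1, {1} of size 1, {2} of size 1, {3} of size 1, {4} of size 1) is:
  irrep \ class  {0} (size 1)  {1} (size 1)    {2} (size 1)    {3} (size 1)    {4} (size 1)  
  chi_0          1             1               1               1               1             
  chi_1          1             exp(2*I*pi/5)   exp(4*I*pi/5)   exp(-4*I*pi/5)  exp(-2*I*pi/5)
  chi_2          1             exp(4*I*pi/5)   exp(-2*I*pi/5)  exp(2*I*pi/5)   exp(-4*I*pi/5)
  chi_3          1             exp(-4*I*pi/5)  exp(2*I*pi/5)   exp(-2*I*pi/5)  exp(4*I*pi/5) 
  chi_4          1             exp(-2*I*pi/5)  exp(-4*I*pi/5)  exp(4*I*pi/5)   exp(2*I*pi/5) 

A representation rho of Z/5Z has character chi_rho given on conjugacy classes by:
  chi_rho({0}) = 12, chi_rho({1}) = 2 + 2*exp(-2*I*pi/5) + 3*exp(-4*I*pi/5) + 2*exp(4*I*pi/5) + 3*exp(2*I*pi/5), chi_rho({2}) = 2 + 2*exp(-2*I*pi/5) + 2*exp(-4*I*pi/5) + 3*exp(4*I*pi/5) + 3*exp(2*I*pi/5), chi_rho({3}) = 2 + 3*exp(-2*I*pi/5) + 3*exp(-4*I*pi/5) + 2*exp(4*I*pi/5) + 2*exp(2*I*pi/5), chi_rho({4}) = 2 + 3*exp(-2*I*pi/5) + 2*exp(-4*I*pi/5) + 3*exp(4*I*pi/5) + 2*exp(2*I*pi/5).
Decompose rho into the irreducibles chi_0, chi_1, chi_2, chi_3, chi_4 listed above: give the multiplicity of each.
Multiplicities: chi_0: 2, chi_1: 3, chi_2: 2, chi_3: 3, chi_4: 2.

Proof sketch: Use <chi_rho, chi> = (1/|G|) sum_C |C| * chi_rho(C) * conj(chi(C)) with |G| = 5 for each irreducible chi in the table:
  <chi_rho, chi_0> = (1/5)[1*(12)*conj(1) + 1*(2 + 2*exp(-2*I*pi/5) + 3*exp(-4*I*pi/5) + 2*exp(4*I*pi/5) + 3*exp(2*I*pi/5))*conj(1) + 1*(2 + 2*exp(-2*I*pi/5) + 2*exp(-4*I*pi/5) + 3*exp(4*I*pi/5) + 3*exp(2*I*pi/5))*conj(1) + 1*(2 + 3*exp(-2*I*pi/5) + 3*exp(-4*I*pi/5) + 2*exp(4*I*pi/5) + 2*exp(2*I*pi/5))*conj(1) + 1*(2 + 3*exp(-2*I*pi/5) + 2*exp(-4*I*pi/5) + 3*exp(4*I*pi/5) + 2*exp(2*I*pi/5))*conj(1)]
      = (1/5)[(12) + (2 + 2*exp(-2*I*pi/5) + 3*exp(-4*I*pi/5) + 2*exp(4*I*pi/5) + 3*exp(2*I*pi/5)) + (2 + 2*exp(-2*I*pi/5) + 2*exp(-4*I*pi/5) + 3*exp(4*I*pi/5) + 3*exp(2*I*pi/5)) + (2 + 3*exp(-2*I*pi/5) + 3*exp(-4*I*pi/5) + 2*exp(4*I*pi/5) + 2*exp(2*I*pi/5)) + (2 + 3*exp(-2*I*pi/5) + 2*exp(-4*I*pi/5) + 3*exp(4*I*pi/5) + 2*exp(2*I*pi/5))] = 10/5 = 2
  <chi_rho, chi_1> = (1/5)[1*(12)*conj(1) + 1*(2 + 2*exp(-2*I*pi/5) + 3*exp(-4*I*pi/5) + 2*exp(4*I*pi/5) + 3*exp(2*I*pi/5))*conj(exp(2*I*pi/5)) + 1*(2 + 2*exp(-2*I*pi/5) + 2*exp(-4*I*pi/5) + 3*exp(4*I*pi/5) + 3*exp(2*I*pi/5))*conj(exp(4*I*pi/5)) + 1*(2 + 3*exp(-2*I*pi/5) + 3*exp(-4*I*pi/5) + 2*exp(4*I*pi/5) + 2*exp(2*I*pi/5))*conj(exp(-4*I*pi/5)) + 1*(2 + 3*exp(-2*I*pi/5) + 2*exp(-4*I*pi/5) + 3*exp(4*I*pi/5) + 2*exp(2*I*pi/5))*conj(exp(-2*I*pi/5))]
      = (1/5)[(12) + (3 + 2*exp(-2*I*pi/5) + 2*exp(-4*I*pi/5) + 3*exp(4*I*pi/5) + 2*exp(2*I*pi/5)) + (3 + 3*exp(-2*I*pi/5) + 2*exp(-4*I*pi/5) + 2*exp(4*I*pi/5) + 2*exp(2*I*pi/5)) + (3 + 2*exp(-2*I*pi/5) + 2*exp(-4*I*pi/5) + 2*exp(4*I*pi/5) + 3*exp(2*I*pi/5)) + (3 + 2*exp(-2*I*pi/5) + 3*exp(-4*I*pi/5) + 2*exp(4*I*pi/5) + 2*exp(2*I*pi/5))] = 15/5 = 3
  <chi_rho, chi_2> = (1/5)[1*(12)*conj(1) + 1*(2 + 2*exp(-2*I*pi/5) + 3*exp(-4*I*pi/5) + 2*exp(4*I*pi/5) + 3*exp(2*I*pi/5))*conj(exp(4*I*pi/5)) + 1*(2 + 2*exp(-2*I*pi/5) + 2*exp(-4*I*pi/5) + 3*exp(4*I*pi/5) + 3*exp(2*I*pi/5))*conj(exp(-2*I*pi/5)) + 1*(2 + 3*exp(-2*I*pi/5) + 3*exp(-4*I*pi/5) + 2*exp(4*I*pi/5) + 2*exp(2*I*pi/5))*conj(exp(2*I*pi/5)) + 1*(2 + 3*exp(-2*I*pi/5) + 2*exp(-4*I*pi/5) + 3*exp(4*I*pi/5) + 2*exp(2*I*pi/5))*conj(exp(-4*I*pi/5))]
      = (1/5)[(12) + (2 + 3*exp(-2*I*pi/5) + 2*exp(-4*I*pi/5) + 2*exp(4*I*pi/5) + 3*exp(2*I*pi/5)) + (2 + 2*exp(-2*I*pi/5) + 3*exp(-4*I*pi/5) + 3*exp(4*I*pi/5) + 2*exp(2*I*pi/5)) + (2 + 2*exp(-2*I*pi/5) + 3*exp(-4*I*pi/5) + 3*exp(4*I*pi/5) + 2*exp(2*I*pi/5)) + (2 + 3*exp(-2*I*pi/5) + 2*exp(-4*I*pi/5) + 2*exp(4*I*pi/5) + 3*exp(2*I*pi/5))] = 10/5 = 2
  <chi_rho, chi_3> = (1/5)[1*(12)*conj(1) + 1*(2 + 2*exp(-2*I*pi/5) + 3*exp(-4*I*pi/5) + 2*exp(4*I*pi/5) + 3*exp(2*I*pi/5))*conj(exp(-4*I*pi/5)) + 1*(2 + 2*exp(-2*I*pi/5) + 2*exp(-4*I*pi/5) + 3*exp(4*I*pi/5) + 3*exp(2*I*pi/5))*conj(exp(2*I*pi/5)) + 1*(2 + 3*exp(-2*I*pi/5) + 3*exp(-4*I*pi/5) + 2*exp(4*I*pi/5) + 2*exp(2*I*pi/5))*conj(exp(-2*I*pi/5)) + 1*(2 + 3*exp(-2*I*pi/5) + 2*exp(-4*I*pi/5) + 3*exp(4*I*pi/5) + 2*exp(2*I*pi/5))*conj(exp(4*I*pi/5))]
      = (1/5)[(12) + (3 + 2*exp(-2*I*pi/5) + 3*exp(-4*I*pi/5) + 2*exp(4*I*pi/5) + 2*exp(2*I*pi/5)) + (3 + 2*exp(-2*I*pi/5) + 2*exp(-4*I*pi/5) + 2*exp(4*I*pi/5) + 3*exp(2*I*pi/5)) + (3 + 3*exp(-2*I*pi/5) + 2*exp(-4*I*pi/5) + 2*exp(4*I*pi/5) + 2*exp(2*I*pi/5)) + (3 + 2*exp(-2*I*pi/5) + 2*exp(-4*I*pi/5) + 3*exp(4*I*pi/5) + 2*exp(2*I*pi/5))] = 15/5 = 3
  <chi_rho, chi_4> = (1/5)[1*(12)*conj(1) + 1*(2 + 2*exp(-2*I*pi/5) + 3*exp(-4*I*pi/5) + 2*exp(4*I*pi/5) + 3*exp(2*I*pi/5))*conj(exp(-2*I*pi/5)) + 1*(2 + 2*exp(-2*I*pi/5) + 2*exp(-4*I*pi/5) + 3*exp(4*I*pi/5) + 3*exp(2*I*pi/5))*conj(exp(-4*I*pi/5)) + 1*(2 + 3*exp(-2*I*pi/5) + 3*exp(-4*I*pi/5) + 2*exp(4*I*pi/5) + 2*exp(2*I*pi/5))*conj(exp(4*I*pi/5)) + 1*(2 + 3*exp(-2*I*pi/5) + 2*exp(-4*I*pi/5) + 3*exp(4*I*pi/5) + 2*exp(2*I*pi/5))*conj(exp(2*I*pi/5))]
      = (1/5)[(12) + (2 + 3*exp(-2*I*pi/5) + 2*exp(-4*I*pi/5) + 3*exp(4*I*pi/5) + 2*exp(2*I*pi/5)) + (2 + 3*exp(-2*I*pi/5) + 3*exp(-4*I*pi/5) + 2*exp(4*I*pi/5) + 2*exp(2*I*pi/5)) + (2 + 2*exp(-2*I*pi/5) + 2*exp(-4*I*pi/5) + 3*exp(4*I*pi/5) + 3*exp(2*I*pi/5)) + (2 + 2*exp(-2*I*pi/5) + 3*exp(-4*I*pi/5) + 2*exp(4*I*pi/5) + 3*exp(2*I*pi/5))] = 10/5 = 2
(Exp terms are combined using exp(i*s)*conj(exp(i*t)) = exp(i*(s-t)), and sums of them are collapsed using the identity that for every m > 1 the m distinct m-th roots of unity sum to 0, e.g. 1 + exp(2*I*pi/3) + exp(-2*I*pi/3) = 0.)
Dimension check: dim(rho) = sum (mult * dim) = 2*1 + 3*1 + 2*1 + 3*1 + 2*1 = 12 = chi_rho(e) = 12.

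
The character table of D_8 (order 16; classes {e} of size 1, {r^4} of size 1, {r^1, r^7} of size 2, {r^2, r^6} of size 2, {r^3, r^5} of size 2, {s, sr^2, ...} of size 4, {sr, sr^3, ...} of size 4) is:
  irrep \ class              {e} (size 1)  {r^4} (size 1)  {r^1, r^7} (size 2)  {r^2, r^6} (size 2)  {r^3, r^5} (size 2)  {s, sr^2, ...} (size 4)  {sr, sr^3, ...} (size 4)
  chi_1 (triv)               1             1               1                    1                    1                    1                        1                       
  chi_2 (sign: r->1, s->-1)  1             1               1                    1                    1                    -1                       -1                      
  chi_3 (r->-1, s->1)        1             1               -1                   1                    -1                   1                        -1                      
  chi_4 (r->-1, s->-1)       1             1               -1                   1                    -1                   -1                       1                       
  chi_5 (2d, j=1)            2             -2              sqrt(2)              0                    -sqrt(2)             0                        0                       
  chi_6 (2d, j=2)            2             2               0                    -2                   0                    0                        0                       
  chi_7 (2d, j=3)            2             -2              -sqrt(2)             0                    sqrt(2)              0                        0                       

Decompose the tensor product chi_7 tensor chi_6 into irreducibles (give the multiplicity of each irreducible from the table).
chi_7 tensor chi_6 = chi_5 + chi_7 (all other irreducibles have multiplicity 0).

Explanation: The character of a tensor product is the pointwise product (chi_7 * chi_6)(C) = chi_7(C) * chi_6(C):
  {e}: (2)*(2), {r^4}: (-2)*(2), {r^1, r^7}: (-sqrt(2))*(0), {r^2, r^6}: (0)*(-2), {r^3, r^5}: (sqrt(2))*(0), {s, sr^2, ...}: (0)*(0), {sr, sr^3, ...}: (0)*(0)
so (chi_7 * chi_6) takes values
  {e} -> 4, {r^4} -> -4, {r^1, r^7} -> 0, {r^2, r^6} -> 0, {r^3, r^5} -> 0, {s, sr^2, ...} -> 0, {sr, sr^3, ...} -> 0.
Now take the inner product of this character with each irreducible chi from the table, <chi_7*chi_6, chi> = (1/16) sum_C |C| (chi_7*chi_6)(C) conj(chi(C)):
  <chi_7*chi_6, chi_1> = (1/16)[1*(4)*conj(1) + 1*(-4)*conj(1) + 2*(0)*conj(1) + 2*(0)*conj(1) + 2*(0)*conj(1) + 4*(0)*conj(1) + 4*(0)*conj(1)]
      = (1/16)[(4) + (-4) + (0) + (0) + (0) + (0) + (0)] = 0/16 = 0
  <chi_7*chi_6, chi_2> = (1/16)[1*(4)*conj(1) + 1*(-4)*conj(1) + 2*(0)*conj(1) + 2*(0)*conj(1) + 2*(0)*conj(1) + 4*(0)*conj(-1) + 4*(0)*conj(-1)]
      = (1/16)[(4) + (-4) + (0) + (0) + (0) + (0) + (0)] = 0/16 = 0
  <chi_7*chi_6, chi_3> = (1/16)[1*(4)*conj(1) + 1*(-4)*conj(1) + 2*(0)*conj(-1) + 2*(0)*conj(1) + 2*(0)*conj(-1) + 4*(0)*conj(1) + 4*(0)*conj(-1)]
      = (1/16)[(4) + (-4) + (0) + (0) + (0) + (0) + (0)] = 0/16 = 0
  <chi_7*chi_6, chi_4> = (1/16)[1*(4)*conj(1) + 1*(-4)*conj(1) + 2*(0)*conj(-1) + 2*(0)*conj(1) + 2*(0)*conj(-1) + 4*(0)*conj(-1) + 4*(0)*conj(1)]
      = (1/16)[(4) + (-4) + (0) + (0) + (0) + (0) + (0)] = 0/16 = 0
  <chi_7*chi_6, chi_5> = (1/16)[1*(4)*conj(2) + 1*(-4)*conj(-2) + 2*(0)*conj(sqrt(2)) + 2*(0)*conj(0) + 2*(0)*conj(-sqrt(2)) + 4*(0)*conj(0) + 4*(0)*conj(0)]
      = (1/16)[(8) + (8) + (0) + (0) + (0) + (0) + (0)] = 16/16 = 1
  <chi_7*chi_6, chi_6> = (1/16)[1*(4)*conj(2) + 1*(-4)*conj(2) + 2*(0)*conj(0) + 2*(0)*conj(-2) + 2*(0)*conj(0) + 4*(0)*conj(0) + 4*(0)*conj(0)]
      = (1/16)[(8) + (-8) + (0) + (0) + (0) + (0) + (0)] = 0/16 = 0
  <chi_7*chi_6, chi_7> = (1/16)[1*(4)*conj(2) + 1*(-4)*conj(-2) + 2*(0)*conj(-sqrt(2)) + 2*(0)*conj(0) + 2*(0)*conj(sqrt(2)) + 4*(0)*conj(0) + 4*(0)*conj(0)]
      = (1/16)[(8) + (8) + (0) + (0) + (0) + (0) + (0)] = 16/16 = 1
Hence the multiplicities are chi_5: 1, chi_7: 1. Dimension check: dim(chi_7)*dim(chi_6) = 2*2 = 4 and sum (mult * dim) = 1*2 + 1*2 = 4.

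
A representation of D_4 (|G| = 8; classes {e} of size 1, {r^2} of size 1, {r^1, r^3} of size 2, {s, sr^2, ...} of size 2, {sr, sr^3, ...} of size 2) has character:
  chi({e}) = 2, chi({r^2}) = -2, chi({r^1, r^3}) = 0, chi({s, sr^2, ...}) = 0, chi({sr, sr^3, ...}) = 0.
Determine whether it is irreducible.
Irreducible: <chi, chi> = 1.

Reasoning: <chi, chi> = (1/|G|) sum_C |C| * |chi(C)|^2 = (1/8)[1*|2|^2 + 1*|-2|^2 + 2*|0|^2 + 2*|0|^2 + 2*|0|^2]
  = (1/8)[(4) + (4) + (0) + (0) + (0)] = 8/8 = 1.
A character is irreducible iff <chi, chi> = 1, so this representation is irreducible.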